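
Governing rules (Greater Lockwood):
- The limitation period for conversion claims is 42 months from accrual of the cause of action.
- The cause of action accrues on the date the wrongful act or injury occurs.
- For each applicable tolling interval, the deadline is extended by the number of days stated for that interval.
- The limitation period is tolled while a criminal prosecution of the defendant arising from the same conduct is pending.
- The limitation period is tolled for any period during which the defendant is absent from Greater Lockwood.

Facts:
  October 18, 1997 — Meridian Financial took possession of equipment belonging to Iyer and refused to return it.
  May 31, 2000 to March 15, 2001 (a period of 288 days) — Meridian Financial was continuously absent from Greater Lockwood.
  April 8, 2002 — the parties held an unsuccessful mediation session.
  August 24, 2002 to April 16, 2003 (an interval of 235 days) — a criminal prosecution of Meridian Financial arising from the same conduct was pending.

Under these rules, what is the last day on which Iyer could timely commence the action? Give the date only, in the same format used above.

January 31, 2002

The limitation period began to run on October 18, 1997.
42 months from October 18, 1997 is April 18, 2001.
The period was tolled for 288 days by the defendant's absence from the jurisdiction (May 31, 2000 to March 15, 2001), pushing the deadline to January 31, 2002.
The pending criminal prosecution from August 24, 2002 to April 16, 2003 began after the period had already run on January 31, 2002, so it has no tolling effect.
Nothing else in the chronology tolls or restarts the period.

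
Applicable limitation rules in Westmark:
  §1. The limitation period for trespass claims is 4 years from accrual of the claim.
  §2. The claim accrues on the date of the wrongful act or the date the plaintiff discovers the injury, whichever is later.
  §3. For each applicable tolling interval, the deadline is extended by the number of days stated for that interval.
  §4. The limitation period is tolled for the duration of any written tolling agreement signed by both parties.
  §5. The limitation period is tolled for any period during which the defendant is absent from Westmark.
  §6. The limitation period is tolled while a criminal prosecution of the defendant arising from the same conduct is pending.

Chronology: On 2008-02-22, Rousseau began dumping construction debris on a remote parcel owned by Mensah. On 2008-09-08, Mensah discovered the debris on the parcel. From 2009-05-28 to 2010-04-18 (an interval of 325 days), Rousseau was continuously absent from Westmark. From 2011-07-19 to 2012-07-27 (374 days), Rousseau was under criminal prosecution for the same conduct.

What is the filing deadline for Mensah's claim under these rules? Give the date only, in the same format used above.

2014-08-08

The claim accrued on 2008-09-08 — the later of the 2008-02-22 act and the 2008-09-08 discovery.
The untolled deadline — 4 years after 2008-09-08 — is 2012-09-08.
Because the defendant's absence from the jurisdiction ran from 2009-05-28 to 2010-04-18, the deadline is extended by 325 days to 2013-07-30.
Because the pending criminal prosecution ran from 2011-07-19 to 2012-07-27, the deadline is extended by 374 days to 2014-08-08.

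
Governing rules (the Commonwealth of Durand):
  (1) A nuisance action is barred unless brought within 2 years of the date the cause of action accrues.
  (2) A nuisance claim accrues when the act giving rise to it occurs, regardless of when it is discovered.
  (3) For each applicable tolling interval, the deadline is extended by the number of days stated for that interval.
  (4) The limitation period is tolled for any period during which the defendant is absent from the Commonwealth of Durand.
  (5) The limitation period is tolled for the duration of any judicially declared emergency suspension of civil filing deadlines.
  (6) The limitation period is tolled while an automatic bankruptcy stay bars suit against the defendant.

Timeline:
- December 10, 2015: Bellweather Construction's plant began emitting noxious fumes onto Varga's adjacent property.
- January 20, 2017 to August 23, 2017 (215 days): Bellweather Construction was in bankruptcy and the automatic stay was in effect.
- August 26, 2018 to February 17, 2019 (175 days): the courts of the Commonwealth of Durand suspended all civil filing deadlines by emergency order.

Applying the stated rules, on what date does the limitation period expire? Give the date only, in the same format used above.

July 13, 2018

The limitation period began to run on December 10, 2015.
The untolled deadline — 2 years after December 10, 2015 — is December 10, 2017.
Because the automatic bankruptcy stay ran from January 20, 2017 to August 23, 2017, the deadline is extended by 215 days to July 13, 2018.
The emergency suspension of filing deadlines starting August 26, 2018 came too late — the period had run on July 13, 2018 — and so does not extend the deadline.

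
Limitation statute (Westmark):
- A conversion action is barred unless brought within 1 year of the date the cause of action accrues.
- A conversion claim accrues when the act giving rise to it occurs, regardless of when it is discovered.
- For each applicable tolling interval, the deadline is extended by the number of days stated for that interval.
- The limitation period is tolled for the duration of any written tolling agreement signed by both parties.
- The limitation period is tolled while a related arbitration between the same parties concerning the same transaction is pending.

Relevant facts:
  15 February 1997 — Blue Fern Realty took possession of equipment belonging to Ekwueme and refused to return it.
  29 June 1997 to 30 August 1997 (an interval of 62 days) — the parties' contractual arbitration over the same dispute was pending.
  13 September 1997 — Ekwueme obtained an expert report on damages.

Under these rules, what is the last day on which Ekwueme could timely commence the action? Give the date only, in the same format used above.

18 April 1998

The cause of action accrued on 15 February 1997, the date of the act.
Adding the 1 year base period to 15 February 1997 gives a deadline of 15 February 1998, before any tolling.
The period was tolled for 62 days by the pending related arbitration (29 June 1997 to 30 August 1997), pushing the deadline to 18 April 1998.
None of the other events listed affects the running of the period under the stated rules.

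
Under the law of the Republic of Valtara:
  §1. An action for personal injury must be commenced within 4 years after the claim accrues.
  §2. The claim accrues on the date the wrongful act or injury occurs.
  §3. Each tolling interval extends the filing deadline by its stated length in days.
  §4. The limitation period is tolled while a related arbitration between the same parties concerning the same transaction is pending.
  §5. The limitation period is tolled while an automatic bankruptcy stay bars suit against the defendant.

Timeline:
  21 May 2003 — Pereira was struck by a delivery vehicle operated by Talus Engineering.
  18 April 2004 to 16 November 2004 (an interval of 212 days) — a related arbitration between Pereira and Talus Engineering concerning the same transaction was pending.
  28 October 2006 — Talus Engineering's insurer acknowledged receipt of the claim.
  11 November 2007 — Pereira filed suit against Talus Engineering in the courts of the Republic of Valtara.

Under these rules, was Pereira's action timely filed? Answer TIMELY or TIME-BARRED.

The limitation period began to run on 21 May 2003.
4 years from 21 May 2003 is 21 May 2007.
The pending related arbitration from 18 April 2004 to 16 November 2004 tolled the period for 212 days, extending the deadline to 19 December 2007.
Nothing else in the chronology tolls or restarts the period.
Filing on 11 November 2007 beat the 19 December 2007 deadline — the action is timely.

TIMELY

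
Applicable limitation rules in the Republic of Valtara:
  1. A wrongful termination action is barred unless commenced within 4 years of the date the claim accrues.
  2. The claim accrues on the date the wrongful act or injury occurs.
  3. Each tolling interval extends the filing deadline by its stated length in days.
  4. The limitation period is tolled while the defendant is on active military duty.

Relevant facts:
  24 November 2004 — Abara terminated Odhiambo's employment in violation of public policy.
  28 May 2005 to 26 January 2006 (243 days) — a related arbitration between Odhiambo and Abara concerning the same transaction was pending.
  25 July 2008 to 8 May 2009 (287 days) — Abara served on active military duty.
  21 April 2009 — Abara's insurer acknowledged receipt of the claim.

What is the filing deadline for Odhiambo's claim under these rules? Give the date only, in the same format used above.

7 September 2009

The claim accrued on 24 November 2004, when the wrongful act occurred.
Adding the 4 years base period to 24 November 2004 gives a deadline of 24 November 2008, before any tolling.
The defendant's active military service from 25 July 2008 to 8 May 2009 tolled the period for 287 days, extending the deadline to 7 September 2009.
The pending related arbitration from 28 May 2005 to 26 January 2006 does not toll the period, because no stated rule makes a pending arbitration a tolling event.
None of the other events listed affects the running of the period under the stated rules.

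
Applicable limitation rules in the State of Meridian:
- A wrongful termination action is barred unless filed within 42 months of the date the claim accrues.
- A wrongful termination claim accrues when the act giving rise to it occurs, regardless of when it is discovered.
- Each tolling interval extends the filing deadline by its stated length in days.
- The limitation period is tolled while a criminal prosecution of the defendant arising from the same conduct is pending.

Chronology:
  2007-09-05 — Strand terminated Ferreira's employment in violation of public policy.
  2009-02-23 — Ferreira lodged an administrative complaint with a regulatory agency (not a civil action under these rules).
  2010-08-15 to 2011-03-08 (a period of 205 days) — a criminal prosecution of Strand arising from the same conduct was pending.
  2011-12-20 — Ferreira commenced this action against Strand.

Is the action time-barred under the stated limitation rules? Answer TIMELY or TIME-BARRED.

The claim accrued on 2007-09-05, when the wrongful act occurred.
The untolled deadline — 42 months after 2007-09-05 — is 2011-03-05.
The period was tolled for 205 days by the pending criminal prosecution (2010-08-15 to 2011-03-08), pushing the deadline to 2011-09-26.
None of the other events listed affects the running of the period under the stated rules.
The 2011-12-20 filing falls after the 2011-09-26 deadline; the claim is time-barred.

TIME-BARRED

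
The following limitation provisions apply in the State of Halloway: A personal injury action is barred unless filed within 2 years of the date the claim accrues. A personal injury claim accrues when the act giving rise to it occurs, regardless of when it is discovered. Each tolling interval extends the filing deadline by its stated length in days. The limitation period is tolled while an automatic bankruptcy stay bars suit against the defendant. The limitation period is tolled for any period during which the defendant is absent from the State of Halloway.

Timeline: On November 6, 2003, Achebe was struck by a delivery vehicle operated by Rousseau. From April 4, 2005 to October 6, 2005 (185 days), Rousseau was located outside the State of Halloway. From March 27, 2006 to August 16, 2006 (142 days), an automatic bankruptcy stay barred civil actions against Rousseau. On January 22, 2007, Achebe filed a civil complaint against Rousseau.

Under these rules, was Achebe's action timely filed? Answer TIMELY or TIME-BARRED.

The claim accrued on November 6, 2003, when the wrongful act occurred.
Adding the 2 years base period to November 6, 2003 gives a deadline of November 6, 2005, before any tolling.
Because the defendant's absence from the jurisdiction ran from April 4, 2005 to October 6, 2005, the deadline is extended by 185 days to May 10, 2006.
Because the automatic bankruptcy stay ran from March 27, 2006 to August 16, 2006, the deadline is extended by 142 days to September 29, 2006.
The January 22, 2007 filing falls after the September 29, 2006 deadline; the claim is time-barred.

TIME-BARRED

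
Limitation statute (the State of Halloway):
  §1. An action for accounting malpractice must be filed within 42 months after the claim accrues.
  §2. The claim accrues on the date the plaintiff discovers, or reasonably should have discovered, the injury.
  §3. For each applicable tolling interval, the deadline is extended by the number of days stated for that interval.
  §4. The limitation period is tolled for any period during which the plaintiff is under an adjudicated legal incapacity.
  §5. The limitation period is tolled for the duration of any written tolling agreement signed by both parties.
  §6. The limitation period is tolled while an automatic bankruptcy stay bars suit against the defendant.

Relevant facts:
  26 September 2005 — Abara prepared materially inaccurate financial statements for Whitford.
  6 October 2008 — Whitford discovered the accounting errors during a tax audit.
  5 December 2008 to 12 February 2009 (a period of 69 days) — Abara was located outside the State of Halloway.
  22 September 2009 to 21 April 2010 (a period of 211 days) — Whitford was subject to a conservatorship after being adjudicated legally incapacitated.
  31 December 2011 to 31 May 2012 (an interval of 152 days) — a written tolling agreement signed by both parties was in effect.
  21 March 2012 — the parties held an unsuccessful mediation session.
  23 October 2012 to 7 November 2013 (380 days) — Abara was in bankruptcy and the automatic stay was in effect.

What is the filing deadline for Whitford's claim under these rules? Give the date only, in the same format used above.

The claim did not accrue until Whitford discovered the injury on 6 October 2008; the 26 September 2005 act date does not start the clock under the stated rule.
Adding the 42 months base period to 6 October 2008 gives a deadline of 6 April 2012, before any tolling.
Because the plaintiff's legal incapacity ran from 22 September 2009 to 21 April 2010, the deadline is extended by 211 days to 3 November 2012.
Because the written tolling agreement ran from 31 December 2011 to 31 May 2012, the deadline is extended by 152 days to 4 April 2013.
The automatic bankruptcy stay from 23 October 2012 to 7 November 2013 tolled the period for 380 days, extending the deadline to 19 April 2014.
No stated provision tolls the period for the defendant's absence, so the interval from 5 December 2008 to 12 February 2009 has no effect on the deadline.
The other events in the timeline have no effect on the limitation period under the stated rules.

19 April 2014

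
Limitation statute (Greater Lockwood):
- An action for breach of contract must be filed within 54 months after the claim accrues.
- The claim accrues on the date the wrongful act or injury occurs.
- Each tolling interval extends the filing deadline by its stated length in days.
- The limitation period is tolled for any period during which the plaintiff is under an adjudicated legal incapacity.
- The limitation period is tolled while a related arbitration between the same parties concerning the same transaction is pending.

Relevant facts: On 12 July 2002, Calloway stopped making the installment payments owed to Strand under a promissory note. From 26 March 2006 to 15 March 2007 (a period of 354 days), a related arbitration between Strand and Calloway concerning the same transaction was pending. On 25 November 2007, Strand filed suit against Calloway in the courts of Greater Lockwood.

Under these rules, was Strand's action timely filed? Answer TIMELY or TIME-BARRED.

TIMELY

The claim accrued on 12 July 2002, when the wrongful act occurred.
The untolled deadline — 54 months after 12 July 2002 — is 12 January 2007.
Because the pending related arbitration ran from 26 March 2006 to 15 March 2007, the deadline is extended by 354 days to 1 January 2008.
The 25 November 2007 filing precedes the 1 January 2008 deadline; the claim is timely.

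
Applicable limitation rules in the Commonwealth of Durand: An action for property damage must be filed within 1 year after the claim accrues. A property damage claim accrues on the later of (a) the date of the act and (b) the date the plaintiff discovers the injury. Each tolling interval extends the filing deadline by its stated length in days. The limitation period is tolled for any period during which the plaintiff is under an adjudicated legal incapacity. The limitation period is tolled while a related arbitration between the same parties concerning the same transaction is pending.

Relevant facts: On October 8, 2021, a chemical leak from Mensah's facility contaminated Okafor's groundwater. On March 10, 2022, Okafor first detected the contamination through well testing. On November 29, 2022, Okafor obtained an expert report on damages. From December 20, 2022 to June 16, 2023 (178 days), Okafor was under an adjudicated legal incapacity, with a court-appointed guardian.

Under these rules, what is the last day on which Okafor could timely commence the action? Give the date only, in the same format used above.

Taking the later of the act (October 8, 2021) and discovery (March 10, 2022), the claim accrued on March 10, 2022.
1 year from March 10, 2022 is March 10, 2023.
The plaintiff's legal incapacity from December 20, 2022 to June 16, 2023 tolled the period for 178 days, extending the deadline to September 4, 2023.
Nothing else in the chronology tolls or restarts the period.

September 4, 2023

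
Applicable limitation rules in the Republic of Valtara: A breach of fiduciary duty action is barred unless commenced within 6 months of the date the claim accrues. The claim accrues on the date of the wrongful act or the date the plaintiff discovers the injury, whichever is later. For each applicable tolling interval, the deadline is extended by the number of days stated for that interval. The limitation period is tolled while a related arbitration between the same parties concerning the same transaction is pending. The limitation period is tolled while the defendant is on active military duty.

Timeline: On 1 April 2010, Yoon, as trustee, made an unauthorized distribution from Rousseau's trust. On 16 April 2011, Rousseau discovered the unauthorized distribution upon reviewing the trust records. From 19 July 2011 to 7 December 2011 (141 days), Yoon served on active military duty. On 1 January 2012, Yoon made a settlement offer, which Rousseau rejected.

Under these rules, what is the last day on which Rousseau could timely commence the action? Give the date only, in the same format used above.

5 March 2012

Because discovery on 16 April 2011 post-dates the 1 April 2010 act, accrual under the later-of rule falls on 16 April 2011.
Adding the 6 months base period to 16 April 2011 gives a deadline of 16 October 2011, before any tolling.
Because the defendant's active military service ran from 19 July 2011 to 7 December 2011, the deadline is extended by 141 days to 5 March 2012.
The other events in the timeline have no effect on the limitation period under the stated rules.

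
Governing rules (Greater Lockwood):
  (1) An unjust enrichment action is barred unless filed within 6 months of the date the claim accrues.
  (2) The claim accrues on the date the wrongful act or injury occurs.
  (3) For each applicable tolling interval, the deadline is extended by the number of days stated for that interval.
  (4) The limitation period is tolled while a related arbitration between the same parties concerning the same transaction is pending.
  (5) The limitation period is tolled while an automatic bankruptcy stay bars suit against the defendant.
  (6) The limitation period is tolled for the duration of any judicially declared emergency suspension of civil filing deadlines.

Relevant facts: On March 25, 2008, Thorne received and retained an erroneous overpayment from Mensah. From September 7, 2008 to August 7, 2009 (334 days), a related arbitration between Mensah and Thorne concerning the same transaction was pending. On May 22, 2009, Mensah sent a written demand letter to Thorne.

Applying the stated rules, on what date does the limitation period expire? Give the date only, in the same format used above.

The claim accrued on March 25, 2008, the date of the act.
The untolled deadline — 6 months after March 25, 2008 — is September 25, 2008.
Because the pending related arbitration ran from September 7, 2008 to August 7, 2009, the deadline is extended by 334 days to August 25, 2009.
None of the other events listed affects the running of the period under the stated rules.

August 25, 2009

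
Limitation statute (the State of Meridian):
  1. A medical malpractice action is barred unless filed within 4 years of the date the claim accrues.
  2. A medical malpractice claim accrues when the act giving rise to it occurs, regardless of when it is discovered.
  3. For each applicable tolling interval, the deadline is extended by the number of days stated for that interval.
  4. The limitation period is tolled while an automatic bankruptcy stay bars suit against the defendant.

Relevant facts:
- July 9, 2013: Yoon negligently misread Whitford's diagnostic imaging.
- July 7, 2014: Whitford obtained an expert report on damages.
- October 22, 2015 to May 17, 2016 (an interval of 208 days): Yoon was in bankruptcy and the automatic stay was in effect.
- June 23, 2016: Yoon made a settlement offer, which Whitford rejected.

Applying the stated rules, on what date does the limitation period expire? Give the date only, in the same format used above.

February 2, 2018

The claim accrued on July 9, 2013, the date of the act.
The untolled deadline — 4 years after July 9, 2013 — is July 9, 2017.
The automatic bankruptcy stay from October 22, 2015 to May 17, 2016 tolled the period for 208 days, extending the deadline to February 2, 2018.
None of the other events listed affects the running of the period under the stated rules.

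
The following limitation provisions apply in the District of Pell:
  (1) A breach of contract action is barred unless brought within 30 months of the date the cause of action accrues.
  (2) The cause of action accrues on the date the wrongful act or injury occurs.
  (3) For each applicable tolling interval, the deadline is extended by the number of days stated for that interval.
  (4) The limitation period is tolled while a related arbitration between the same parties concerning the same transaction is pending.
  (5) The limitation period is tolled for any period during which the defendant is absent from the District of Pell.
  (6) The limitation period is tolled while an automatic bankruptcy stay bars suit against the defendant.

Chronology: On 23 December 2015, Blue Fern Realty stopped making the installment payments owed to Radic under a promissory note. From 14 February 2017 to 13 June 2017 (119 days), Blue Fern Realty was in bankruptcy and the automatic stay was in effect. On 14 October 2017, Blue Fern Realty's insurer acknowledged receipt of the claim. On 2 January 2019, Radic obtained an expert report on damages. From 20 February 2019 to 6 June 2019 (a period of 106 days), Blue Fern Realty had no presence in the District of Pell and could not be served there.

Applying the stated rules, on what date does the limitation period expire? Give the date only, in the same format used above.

The claim accrued on 23 December 2015, when the wrongful act occurred.
Adding the 30 months base period to 23 December 2015 gives a deadline of 23 June 2018, before any tolling.
Because the automatic bankruptcy stay ran from 14 February 2017 to 13 June 2017, the deadline is extended by 119 days to 20 October 2018.
The defendant's absence from the jurisdiction starting 20 February 2019 came too late — the period had run on 20 October 2018 — and so does not extend the deadline.
None of the other events listed affects the running of the period under the stated rules.

20 October 2018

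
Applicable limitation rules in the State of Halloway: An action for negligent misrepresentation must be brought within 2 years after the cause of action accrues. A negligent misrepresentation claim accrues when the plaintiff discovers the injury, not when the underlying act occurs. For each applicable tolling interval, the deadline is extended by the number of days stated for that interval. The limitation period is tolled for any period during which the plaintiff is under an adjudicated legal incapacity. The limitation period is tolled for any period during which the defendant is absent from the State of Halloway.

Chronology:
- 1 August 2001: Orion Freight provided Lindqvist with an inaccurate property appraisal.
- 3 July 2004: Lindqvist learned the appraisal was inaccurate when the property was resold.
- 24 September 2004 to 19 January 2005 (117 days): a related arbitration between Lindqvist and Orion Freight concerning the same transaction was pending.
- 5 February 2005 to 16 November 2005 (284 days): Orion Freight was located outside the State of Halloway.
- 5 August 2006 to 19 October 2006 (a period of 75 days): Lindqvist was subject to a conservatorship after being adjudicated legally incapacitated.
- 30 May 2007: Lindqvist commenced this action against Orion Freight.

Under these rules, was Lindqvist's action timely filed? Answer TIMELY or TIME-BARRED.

TIMELY

Accrual is tied to discovery, so the period began on 3 July 2004 rather than on 1 August 2001 when the act occurred.
The untolled deadline — 2 years after 3 July 2004 — is 3 July 2006.
The defendant's absence from the jurisdiction from 5 February 2005 to 16 November 2005 tolled the period for 284 days, extending the deadline to 13 April 2007.
Because the plaintiff's legal incapacity ran from 5 August 2006 to 19 October 2006, the deadline is extended by 75 days to 27 June 2007.
The pending related arbitration from 24 September 2004 to 19 January 2005 does not toll the period, because no stated rule makes a pending arbitration a tolling event.
The 30 May 2007 filing precedes the 27 June 2007 deadline; the claim is timely.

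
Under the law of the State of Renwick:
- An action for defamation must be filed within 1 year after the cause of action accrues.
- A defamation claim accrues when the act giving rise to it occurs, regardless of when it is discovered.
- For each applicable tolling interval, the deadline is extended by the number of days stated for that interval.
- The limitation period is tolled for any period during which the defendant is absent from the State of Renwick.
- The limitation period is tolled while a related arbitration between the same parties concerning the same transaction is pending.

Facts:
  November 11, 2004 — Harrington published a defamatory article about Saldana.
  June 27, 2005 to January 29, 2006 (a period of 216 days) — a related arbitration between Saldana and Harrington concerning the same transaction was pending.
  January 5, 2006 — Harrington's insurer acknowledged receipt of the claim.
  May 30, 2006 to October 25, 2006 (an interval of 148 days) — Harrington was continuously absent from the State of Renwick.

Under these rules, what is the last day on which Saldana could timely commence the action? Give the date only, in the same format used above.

November 10, 2006

The cause of action accrued on November 11, 2004, the date of the act.
Adding the 1 year base period to November 11, 2004 gives a deadline of November 11, 2005, before any tolling.
Because the pending related arbitration ran from June 27, 2005 to January 29, 2006, the deadline is extended by 216 days to June 15, 2006.
The period was tolled for 148 days by the defendant's absence from the jurisdiction (May 30, 2006 to October 25, 2006), pushing the deadline to November 10, 2006.
Nothing else in the chronology tolls or restarts the period.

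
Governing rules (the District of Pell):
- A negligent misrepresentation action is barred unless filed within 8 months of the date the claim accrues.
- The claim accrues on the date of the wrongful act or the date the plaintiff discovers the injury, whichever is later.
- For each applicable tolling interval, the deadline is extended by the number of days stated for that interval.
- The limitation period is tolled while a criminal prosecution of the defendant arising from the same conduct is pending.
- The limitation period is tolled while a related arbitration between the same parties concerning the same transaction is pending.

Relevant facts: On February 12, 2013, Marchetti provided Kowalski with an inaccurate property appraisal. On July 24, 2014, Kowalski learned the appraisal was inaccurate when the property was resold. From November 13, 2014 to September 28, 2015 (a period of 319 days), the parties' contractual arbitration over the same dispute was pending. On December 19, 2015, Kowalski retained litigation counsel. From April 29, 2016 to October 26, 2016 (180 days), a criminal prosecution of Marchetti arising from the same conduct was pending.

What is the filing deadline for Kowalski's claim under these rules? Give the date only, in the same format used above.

February 6, 2016

Because discovery on July 24, 2014 post-dates the February 12, 2013 act, accrual under the later-of rule falls on July 24, 2014.
The untolled deadline — 8 months after July 24, 2014 — is March 24, 2015.
The period was tolled for 319 days by the pending related arbitration (November 13, 2014 to September 28, 2015), pushing the deadline to February 6, 2016.
The pending criminal prosecution starting April 29, 2016 came too late — the period had run on February 6, 2016 — and so does not extend the deadline.
Nothing else in the chronology tolls or restarts the period.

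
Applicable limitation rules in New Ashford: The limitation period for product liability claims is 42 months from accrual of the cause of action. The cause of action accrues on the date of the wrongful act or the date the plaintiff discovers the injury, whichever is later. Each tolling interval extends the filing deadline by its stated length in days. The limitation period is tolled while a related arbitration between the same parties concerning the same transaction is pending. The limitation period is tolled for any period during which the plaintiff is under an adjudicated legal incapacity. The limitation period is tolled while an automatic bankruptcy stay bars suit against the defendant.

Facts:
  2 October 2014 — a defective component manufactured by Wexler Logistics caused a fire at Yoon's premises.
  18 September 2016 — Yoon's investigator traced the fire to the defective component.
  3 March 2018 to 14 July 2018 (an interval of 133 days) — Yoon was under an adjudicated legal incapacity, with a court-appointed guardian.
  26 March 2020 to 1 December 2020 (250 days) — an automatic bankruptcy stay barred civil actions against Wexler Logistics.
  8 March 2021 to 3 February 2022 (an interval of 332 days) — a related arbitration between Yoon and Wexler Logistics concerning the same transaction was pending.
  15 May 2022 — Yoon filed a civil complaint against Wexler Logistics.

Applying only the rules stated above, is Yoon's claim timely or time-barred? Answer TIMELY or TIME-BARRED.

The claim accrued on 18 September 2016 — the later of the 2 October 2014 act and the 18 September 2016 discovery.
42 months from 18 September 2016 is 18 March 2020.
Because the plaintiff's legal incapacity ran from 3 March 2018 to 14 July 2018, the deadline is extended by 133 days to 29 July 2020.
Because the automatic bankruptcy stay ran from 26 March 2020 to 1 December 2020, the deadline is extended by 250 days to 5 April 2021.
Because the pending related arbitration ran from 8 March 2021 to 3 February 2022, the deadline is extended by 332 days to 3 March 2022.
Filing on 15 May 2022 missed the 3 March 2022 deadline — the action is time-barred.

TIME-BARRED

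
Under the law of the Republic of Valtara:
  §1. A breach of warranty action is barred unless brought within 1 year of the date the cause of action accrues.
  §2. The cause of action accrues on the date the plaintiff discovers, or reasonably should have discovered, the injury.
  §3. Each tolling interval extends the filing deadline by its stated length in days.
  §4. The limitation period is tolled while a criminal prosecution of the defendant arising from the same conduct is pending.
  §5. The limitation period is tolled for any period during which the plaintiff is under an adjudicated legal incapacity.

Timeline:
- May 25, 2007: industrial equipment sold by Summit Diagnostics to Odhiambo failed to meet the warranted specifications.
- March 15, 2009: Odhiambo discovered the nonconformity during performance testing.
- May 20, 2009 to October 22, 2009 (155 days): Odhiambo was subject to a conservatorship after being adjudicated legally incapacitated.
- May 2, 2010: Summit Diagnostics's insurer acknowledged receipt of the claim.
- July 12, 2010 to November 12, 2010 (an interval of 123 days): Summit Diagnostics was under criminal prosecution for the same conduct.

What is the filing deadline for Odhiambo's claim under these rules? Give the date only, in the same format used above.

December 18, 2010

Under the discovery rule, the claim accrued on March 15, 2009, when Odhiambo discovered the injury — not on the May 25, 2007 date of the underlying act.
The untolled deadline — 1 year after March 15, 2009 — is March 15, 2010.
The period was tolled for 155 days by the plaintiff's legal incapacity (May 20, 2009 to October 22, 2009), pushing the deadline to August 17, 2010.
Because the pending criminal prosecution ran from July 12, 2010 to November 12, 2010, the deadline is extended by 123 days to December 18, 2010.
Nothing else in the chronology tolls or restarts the period.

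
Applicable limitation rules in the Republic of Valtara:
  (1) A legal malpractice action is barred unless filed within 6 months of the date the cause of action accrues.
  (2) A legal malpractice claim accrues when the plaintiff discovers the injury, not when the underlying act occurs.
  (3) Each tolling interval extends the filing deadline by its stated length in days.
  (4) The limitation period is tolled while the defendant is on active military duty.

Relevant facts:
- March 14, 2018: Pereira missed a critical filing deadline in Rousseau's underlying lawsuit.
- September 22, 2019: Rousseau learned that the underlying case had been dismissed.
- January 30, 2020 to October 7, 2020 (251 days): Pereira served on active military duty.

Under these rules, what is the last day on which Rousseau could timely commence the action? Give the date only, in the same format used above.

The claim did not accrue until Rousseau discovered the injury on September 22, 2019; the March 14, 2018 act date does not start the clock under the stated rule.
6 months from September 22, 2019 is March 22, 2020.
Because the defendant's active military service ran from January 30, 2020 to October 7, 2020, the deadline is extended by 251 days to November 28, 2020.

November 28, 2020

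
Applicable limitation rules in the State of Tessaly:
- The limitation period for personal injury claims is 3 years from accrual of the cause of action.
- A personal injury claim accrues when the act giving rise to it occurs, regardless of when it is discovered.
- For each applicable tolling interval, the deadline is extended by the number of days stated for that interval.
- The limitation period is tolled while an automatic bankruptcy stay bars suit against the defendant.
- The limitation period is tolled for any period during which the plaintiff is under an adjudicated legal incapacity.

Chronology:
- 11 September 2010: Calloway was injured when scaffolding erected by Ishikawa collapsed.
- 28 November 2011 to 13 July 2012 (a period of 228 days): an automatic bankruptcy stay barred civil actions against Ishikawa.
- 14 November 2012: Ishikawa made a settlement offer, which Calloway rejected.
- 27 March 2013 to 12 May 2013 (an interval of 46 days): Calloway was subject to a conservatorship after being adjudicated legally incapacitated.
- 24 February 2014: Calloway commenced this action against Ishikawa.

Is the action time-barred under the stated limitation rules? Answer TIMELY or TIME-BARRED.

The claim accrued on 11 September 2010, when the wrongful act occurred.
3 years from 11 September 2010 is 11 September 2013.
Because the automatic bankruptcy stay ran from 28 November 2011 to 13 July 2012, the deadline is extended by 228 days to 27 April 2014.
Because the plaintiff's legal incapacity ran from 27 March 2013 to 12 May 2013, the deadline is extended by 46 days to 12 June 2014.
Nothing else in the chronology tolls or restarts the period.
Filing on 24 February 2014 beat the 12 June 2014 deadline — the action is timely.

TIMELY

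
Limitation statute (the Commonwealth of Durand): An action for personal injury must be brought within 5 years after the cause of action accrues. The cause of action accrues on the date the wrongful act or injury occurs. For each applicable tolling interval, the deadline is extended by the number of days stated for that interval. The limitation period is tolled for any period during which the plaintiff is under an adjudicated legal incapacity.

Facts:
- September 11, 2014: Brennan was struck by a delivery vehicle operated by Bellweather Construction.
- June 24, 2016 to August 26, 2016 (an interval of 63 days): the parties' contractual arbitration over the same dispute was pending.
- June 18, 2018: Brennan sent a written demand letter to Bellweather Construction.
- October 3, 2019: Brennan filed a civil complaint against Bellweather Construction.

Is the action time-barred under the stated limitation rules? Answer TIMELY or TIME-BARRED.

The limitation period began to run on September 11, 2014.
5 years from September 11, 2014 is September 11, 2019.
The pending related arbitration from June 24, 2016 to August 26, 2016 does not toll the period, because no stated rule makes a pending arbitration a tolling event.
Nothing else in the chronology tolls or restarts the period.
Brennan filed on October 3, 2019, after the September 11, 2019 deadline, so the action is time-barred.

TIME-BARRED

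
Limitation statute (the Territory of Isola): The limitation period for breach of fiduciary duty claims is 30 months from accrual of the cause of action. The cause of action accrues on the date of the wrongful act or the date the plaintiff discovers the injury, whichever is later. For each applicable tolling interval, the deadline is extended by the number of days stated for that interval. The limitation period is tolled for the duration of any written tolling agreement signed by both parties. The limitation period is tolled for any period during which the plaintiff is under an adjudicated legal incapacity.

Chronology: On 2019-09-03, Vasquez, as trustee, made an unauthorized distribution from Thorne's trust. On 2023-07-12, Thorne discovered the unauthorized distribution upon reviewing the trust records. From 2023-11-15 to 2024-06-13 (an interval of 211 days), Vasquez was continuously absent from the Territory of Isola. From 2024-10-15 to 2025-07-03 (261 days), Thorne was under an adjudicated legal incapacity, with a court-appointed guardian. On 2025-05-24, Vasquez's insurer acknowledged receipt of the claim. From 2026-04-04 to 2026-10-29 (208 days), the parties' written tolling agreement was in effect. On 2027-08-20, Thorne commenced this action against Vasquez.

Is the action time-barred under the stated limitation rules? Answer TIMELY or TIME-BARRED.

TIME-BARRED

Because discovery on 2023-07-12 post-dates the 2019-09-03 act, accrual under the later-of rule falls on 2023-07-12.
The untolled deadline — 30 months after 2023-07-12 — is 2026-01-12.
The plaintiff's legal incapacity from 2024-10-15 to 2025-07-03 tolled the period for 261 days, extending the deadline to 2026-09-30.
The period was tolled for 208 days by the written tolling agreement (2026-04-04 to 2026-10-29), pushing the deadline to 2027-04-26.
Although the defendant's absence ran from 2023-11-15 to 2024-06-13, the stated rules do not make that a tolling event, so it is disregarded.
Nothing else in the chronology tolls or restarts the period.
The 2027-08-20 filing falls after the 2027-04-26 deadline; the claim is time-barred.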